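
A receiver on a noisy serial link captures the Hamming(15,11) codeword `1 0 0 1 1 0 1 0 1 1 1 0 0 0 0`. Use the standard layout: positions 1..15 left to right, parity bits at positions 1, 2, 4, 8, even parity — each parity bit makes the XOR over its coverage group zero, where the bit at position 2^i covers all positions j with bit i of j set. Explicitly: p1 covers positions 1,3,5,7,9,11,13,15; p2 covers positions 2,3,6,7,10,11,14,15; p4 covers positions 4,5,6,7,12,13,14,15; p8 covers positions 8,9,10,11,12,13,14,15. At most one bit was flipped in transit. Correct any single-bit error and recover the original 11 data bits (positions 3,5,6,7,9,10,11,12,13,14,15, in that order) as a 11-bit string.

s1: b1⊕b3⊕b5⊕b7⊕b9⊕b11⊕b13⊕b15 = 1⊕0⊕1⊕1⊕1⊕1⊕0⊕0 = 1
s2: b2⊕b3⊕b6⊕b7⊕b10⊕b11⊕b14⊕b15 = 0⊕0⊕0⊕1⊕1⊕1⊕0⊕0 = 1
s4: b4⊕b5⊕b6⊕b7⊕b12⊕b13⊕b14⊕b15 = 1⊕1⊕0⊕1⊕0⊕0⊕0⊕0 = 1
s8: b8⊕b9⊕b10⊕b11⊕b12⊕b13⊕b14⊕b15 = 0⊕1⊕1⊕1⊕0⊕0⊕0⊕0 = 1
Syndrome (s8...s1) = 1111 → position 15.
Flip bit 15: corrected codeword = 100110101110001
Data bits at positions 3,5,6,7,9,10,11,12,13,14,15: 01011110001

01011110001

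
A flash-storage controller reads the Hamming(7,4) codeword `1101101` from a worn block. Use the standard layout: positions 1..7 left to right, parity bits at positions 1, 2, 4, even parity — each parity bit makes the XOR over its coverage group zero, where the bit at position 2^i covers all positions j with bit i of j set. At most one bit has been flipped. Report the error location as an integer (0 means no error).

5

s1: b1⊕b3⊕b5⊕b7 = 1⊕0⊕1⊕1 = 1
s2: b2⊕b3⊕b6⊕b7 = 1⊕0⊕0⊕1 = 0
s4: b4⊕b5⊕b6⊕b7 = 1⊕1⊕0⊕1 = 1
Syndrome (s4...s1) = 101 → position 5.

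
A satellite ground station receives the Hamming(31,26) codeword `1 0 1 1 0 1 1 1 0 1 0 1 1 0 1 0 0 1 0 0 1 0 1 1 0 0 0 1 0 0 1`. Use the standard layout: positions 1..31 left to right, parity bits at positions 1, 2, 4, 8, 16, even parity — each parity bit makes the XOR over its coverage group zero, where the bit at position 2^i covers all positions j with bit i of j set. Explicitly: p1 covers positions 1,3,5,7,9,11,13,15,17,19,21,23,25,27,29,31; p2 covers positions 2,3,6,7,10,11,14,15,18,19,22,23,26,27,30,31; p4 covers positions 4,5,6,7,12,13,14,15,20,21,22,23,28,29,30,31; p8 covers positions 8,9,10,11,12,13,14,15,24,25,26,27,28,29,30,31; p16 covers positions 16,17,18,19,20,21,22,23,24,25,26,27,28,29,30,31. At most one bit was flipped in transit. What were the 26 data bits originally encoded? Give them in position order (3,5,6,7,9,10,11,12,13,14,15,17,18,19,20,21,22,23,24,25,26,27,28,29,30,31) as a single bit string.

10110101101010010110001001

s1: b1⊕b3⊕b5⊕b7⊕b9⊕b11⊕b13⊕b15⊕b17⊕b19⊕b21⊕b23⊕b25⊕b27⊕b29⊕b31 = 1⊕1⊕0⊕1⊕0⊕0⊕1⊕1⊕0⊕0⊕1⊕1⊕0⊕0⊕0⊕1 = 0
s2: b2⊕b3⊕b6⊕b7⊕b10⊕b11⊕b14⊕b15⊕b18⊕b19⊕b22⊕b23⊕b26⊕b27⊕b30⊕b31 = 0⊕1⊕1⊕1⊕1⊕0⊕0⊕1⊕1⊕0⊕0⊕1⊕0⊕0⊕0⊕1 = 0
s4: b4⊕b5⊕b6⊕b7⊕b12⊕b13⊕b14⊕b15⊕b20⊕b21⊕b22⊕b23⊕b28⊕b29⊕b30⊕b31 = 1⊕0⊕1⊕1⊕1⊕1⊕0⊕1⊕0⊕1⊕0⊕1⊕1⊕0⊕0⊕1 = 0
s8: b8⊕b9⊕b10⊕b11⊕b12⊕b13⊕b14⊕b15⊕b24⊕b25⊕b26⊕b27⊕b28⊕b29⊕b30⊕b31 = 1⊕0⊕1⊕0⊕1⊕1⊕0⊕1⊕1⊕0⊕0⊕0⊕1⊕0⊕0⊕1 = 0
s16: b16⊕b17⊕b18⊕b19⊕b20⊕b21⊕b22⊕b23⊕b24⊕b25⊕b26⊕b27⊕b28⊕b29⊕b30⊕b31 = 0⊕0⊕1⊕0⊕0⊕1⊕0⊕1⊕1⊕0⊕0⊕0⊕1⊕0⊕0⊕1 = 0
Syndrome (s16...s1) = 00000 → position 0 (no error).
No correction needed.
Data bits at positions 3,5,6,7,9,10,11,12,13,14,15,17,18,19,20,21,22,23,24,25,26,27,28,29,30,31: 10110101101010010110001001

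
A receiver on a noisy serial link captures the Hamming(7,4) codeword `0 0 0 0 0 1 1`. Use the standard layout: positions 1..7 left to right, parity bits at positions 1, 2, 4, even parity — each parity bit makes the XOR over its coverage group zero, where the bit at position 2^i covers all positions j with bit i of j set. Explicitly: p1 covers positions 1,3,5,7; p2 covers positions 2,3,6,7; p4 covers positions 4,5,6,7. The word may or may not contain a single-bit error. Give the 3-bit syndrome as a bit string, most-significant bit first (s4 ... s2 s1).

001

s1: b1⊕b3⊕b5⊕b7 = 0⊕0⊕0⊕1 = 1
s2: b2⊕b3⊕b6⊕b7 = 0⊕0⊕1⊕1 = 0
s4: b4⊕b5⊕b6⊕b7 = 0⊕0⊕1⊕1 = 0
Syndrome (s4...s1) = 001 → position 1.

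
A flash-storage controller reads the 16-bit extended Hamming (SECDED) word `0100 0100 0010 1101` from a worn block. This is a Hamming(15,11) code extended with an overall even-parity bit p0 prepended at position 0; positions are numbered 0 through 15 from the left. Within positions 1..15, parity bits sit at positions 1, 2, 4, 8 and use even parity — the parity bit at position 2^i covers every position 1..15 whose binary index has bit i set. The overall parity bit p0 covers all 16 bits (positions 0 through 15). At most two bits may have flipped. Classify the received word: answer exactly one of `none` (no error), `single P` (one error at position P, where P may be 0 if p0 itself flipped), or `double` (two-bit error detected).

s1: b1⊕b3⊕b5⊕b7⊕b9⊕b11⊕b13⊕b15 = 1⊕0⊕1⊕0⊕0⊕0⊕1⊕1 = 0
s2: b2⊕b3⊕b6⊕b7⊕b10⊕b11⊕b14⊕b15 = 0⊕0⊕0⊕0⊕1⊕0⊕0⊕1 = 0
s4: b4⊕b5⊕b6⊕b7⊕b12⊕b13⊕b14⊕b15 = 0⊕1⊕0⊕0⊕1⊕1⊕0⊕1 = 0
s8: b8⊕b9⊕b10⊕b11⊕b12⊕b13⊕b14⊕b15 = 0⊕0⊕1⊕0⊕1⊕1⊕0⊕1 = 0
Syndrome (s8...s1) = 0000 → position 0 (no error).
Overall parity (XOR of all 16 bits, including p0): 0⊕1⊕0⊕0⊕0⊕1⊕0⊕0⊕0⊕0⊕1⊕0⊕1⊕1⊕0⊕1 = 0
Overall=0, syndrome position=0 → no error.

none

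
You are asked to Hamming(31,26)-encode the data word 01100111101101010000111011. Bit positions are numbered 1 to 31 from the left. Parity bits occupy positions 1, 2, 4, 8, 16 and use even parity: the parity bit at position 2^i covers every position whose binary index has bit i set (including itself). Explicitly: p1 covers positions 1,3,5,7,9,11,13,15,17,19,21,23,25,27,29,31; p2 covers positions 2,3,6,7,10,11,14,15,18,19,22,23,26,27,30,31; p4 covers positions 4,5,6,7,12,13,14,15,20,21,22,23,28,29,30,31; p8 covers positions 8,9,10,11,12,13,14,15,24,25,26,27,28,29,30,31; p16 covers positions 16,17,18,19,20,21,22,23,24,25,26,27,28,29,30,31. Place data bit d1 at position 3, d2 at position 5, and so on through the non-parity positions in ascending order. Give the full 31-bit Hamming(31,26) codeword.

Place data bits at non-power-of-two positions: b3=0, b5=1, b6=1, b7=0, b9=0, b10=1, b11=1, b12=1, b13=1, b14=0, b15=1, b17=1, b18=0, b19=1, b20=0, b21=1, b22=0, b23=0, b24=0, b25=0, b26=1, b27=1, b28=1, b29=0, b30=1, b31=1.
p1 = XOR of data positions {3,5,7,9,11,13,15,17,19,21,23,25,27,29,31} = 0⊕1⊕0⊕0⊕1⊕1⊕1⊕1⊕1⊕1⊕0⊕0⊕1⊕0⊕1 = 1
p2 = XOR of data positions {3,6,7,10,11,14,15,18,19,22,23,26,27,30,31} = 0⊕1⊕0⊕1⊕1⊕0⊕1⊕0⊕1⊕0⊕0⊕1⊕1⊕1⊕1 = 1
p4 = XOR of data positions {5,6,7,12,13,14,15,20,21,22,23,28,29,30,31} = 1⊕1⊕0⊕1⊕1⊕0⊕1⊕0⊕1⊕0⊕0⊕1⊕0⊕1⊕1 = 1
p8 = XOR of data positions {9,10,11,12,13,14,15,24,25,26,27,28,29,30,31} = 0⊕1⊕1⊕1⊕1⊕0⊕1⊕0⊕0⊕1⊕1⊕1⊕0⊕1⊕1 = 0
p16 = XOR of data positions {17,18,19,20,21,22,23,24,25,26,27,28,29,30,31} = 1⊕0⊕1⊕0⊕1⊕0⊕0⊕0⊕0⊕1⊕1⊕1⊕0⊕1⊕1 = 0
Codeword b1..b31 = 1101110001111010101010000111011

1101110001111010101010000111011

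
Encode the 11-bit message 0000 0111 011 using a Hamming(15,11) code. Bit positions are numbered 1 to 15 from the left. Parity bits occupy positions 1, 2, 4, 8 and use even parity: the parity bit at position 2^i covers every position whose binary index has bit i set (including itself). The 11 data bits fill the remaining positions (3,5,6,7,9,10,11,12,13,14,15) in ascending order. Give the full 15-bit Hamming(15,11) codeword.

000100010111011

Place data bits at non-power-of-two positions: b3=0, b5=0, b6=0, b7=0, b9=0, b10=1, b11=1, b12=1, b13=0, b14=1, b15=1.
p1 = XOR of data positions {3,5,7,9,11,13,15} = 0⊕0⊕0⊕0⊕1⊕0⊕1 = 0
p2 = XOR of data positions {3,6,7,10,11,14,15} = 0⊕0⊕0⊕1⊕1⊕1⊕1 = 0
p4 = XOR of data positions {5,6,7,12,13,14,15} = 0⊕0⊕0⊕1⊕0⊕1⊕1 = 1
p8 = XOR of data positions {9,10,11,12,13,14,15} = 0⊕1⊕1⊕1⊕0⊕1⊕1 = 1
Codeword b1..b15 = 000100010111011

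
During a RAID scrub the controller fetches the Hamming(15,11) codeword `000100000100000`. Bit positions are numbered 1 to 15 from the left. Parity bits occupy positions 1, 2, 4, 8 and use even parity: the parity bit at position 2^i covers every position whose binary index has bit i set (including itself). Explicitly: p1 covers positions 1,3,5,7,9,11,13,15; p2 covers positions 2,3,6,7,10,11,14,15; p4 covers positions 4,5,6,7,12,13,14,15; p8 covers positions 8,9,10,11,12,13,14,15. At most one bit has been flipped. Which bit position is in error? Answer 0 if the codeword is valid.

14

s1: b1⊕b3⊕b5⊕b7⊕b9⊕b11⊕b13⊕b15 = 0⊕0⊕0⊕0⊕0⊕0⊕0⊕0 = 0
s2: b2⊕b3⊕b6⊕b7⊕b10⊕b11⊕b14⊕b15 = 0⊕0⊕0⊕0⊕1⊕0⊕0⊕0 = 1
s4: b4⊕b5⊕b6⊕b7⊕b12⊕b13⊕b14⊕b15 = 1⊕0⊕0⊕0⊕0⊕0⊕0⊕0 = 1
s8: b8⊕b9⊕b10⊕b11⊕b12⊕b13⊕b14⊕b15 = 0⊕0⊕1⊕0⊕0⊕0⊕0⊕0 = 1
Syndrome (s8...s1) = 1110 → position 14.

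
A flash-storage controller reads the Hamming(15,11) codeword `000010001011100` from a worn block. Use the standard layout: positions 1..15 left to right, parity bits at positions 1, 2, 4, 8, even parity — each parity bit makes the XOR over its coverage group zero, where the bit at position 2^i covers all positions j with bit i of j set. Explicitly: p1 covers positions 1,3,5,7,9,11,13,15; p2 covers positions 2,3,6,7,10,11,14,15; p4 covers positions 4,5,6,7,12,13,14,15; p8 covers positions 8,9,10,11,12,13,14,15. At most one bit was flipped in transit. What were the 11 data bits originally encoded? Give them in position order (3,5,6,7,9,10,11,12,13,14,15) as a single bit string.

01101011100

s1: b1⊕b3⊕b5⊕b7⊕b9⊕b11⊕b13⊕b15 = 0⊕0⊕1⊕0⊕1⊕1⊕1⊕0 = 0
s2: b2⊕b3⊕b6⊕b7⊕b10⊕b11⊕b14⊕b15 = 0⊕0⊕0⊕0⊕0⊕1⊕0⊕0 = 1
s4: b4⊕b5⊕b6⊕b7⊕b12⊕b13⊕b14⊕b15 = 0⊕1⊕0⊕0⊕1⊕1⊕0⊕0 = 1
s8: b8⊕b9⊕b10⊕b11⊕b12⊕b13⊕b14⊕b15 = 0⊕1⊕0⊕1⊕1⊕1⊕0⊕0 = 0
Syndrome (s8...s1) = 0110 → position 6.
Flip bit 6: corrected codeword = 000011001011100
Data bits at positions 3,5,6,7,9,10,11,12,13,14,15: 01101011100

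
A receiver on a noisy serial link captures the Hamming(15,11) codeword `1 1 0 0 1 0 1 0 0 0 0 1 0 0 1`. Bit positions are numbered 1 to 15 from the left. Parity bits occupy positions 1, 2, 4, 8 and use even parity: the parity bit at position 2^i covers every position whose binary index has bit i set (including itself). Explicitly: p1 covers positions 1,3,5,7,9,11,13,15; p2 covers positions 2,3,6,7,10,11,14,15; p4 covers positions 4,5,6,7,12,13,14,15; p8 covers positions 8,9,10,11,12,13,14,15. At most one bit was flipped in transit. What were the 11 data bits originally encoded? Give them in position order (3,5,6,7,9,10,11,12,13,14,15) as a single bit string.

s1: b1⊕b3⊕b5⊕b7⊕b9⊕b11⊕b13⊕b15 = 1⊕0⊕1⊕1⊕0⊕0⊕0⊕1 = 0
s2: b2⊕b3⊕b6⊕b7⊕b10⊕b11⊕b14⊕b15 = 1⊕0⊕0⊕1⊕0⊕0⊕0⊕1 = 1
s4: b4⊕b5⊕b6⊕b7⊕b12⊕b13⊕b14⊕b15 = 0⊕1⊕0⊕1⊕1⊕0⊕0⊕1 = 0
s8: b8⊕b9⊕b10⊕b11⊕b12⊕b13⊕b14⊕b15 = 0⊕0⊕0⊕0⊕1⊕0⊕0⊕1 = 0
Syndrome (s8...s1) = 0010 → position 2.
Flip bit 2: corrected codeword = 100010100001001
Data bits at positions 3,5,6,7,9,10,11,12,13,14,15: 01010001001

01010001001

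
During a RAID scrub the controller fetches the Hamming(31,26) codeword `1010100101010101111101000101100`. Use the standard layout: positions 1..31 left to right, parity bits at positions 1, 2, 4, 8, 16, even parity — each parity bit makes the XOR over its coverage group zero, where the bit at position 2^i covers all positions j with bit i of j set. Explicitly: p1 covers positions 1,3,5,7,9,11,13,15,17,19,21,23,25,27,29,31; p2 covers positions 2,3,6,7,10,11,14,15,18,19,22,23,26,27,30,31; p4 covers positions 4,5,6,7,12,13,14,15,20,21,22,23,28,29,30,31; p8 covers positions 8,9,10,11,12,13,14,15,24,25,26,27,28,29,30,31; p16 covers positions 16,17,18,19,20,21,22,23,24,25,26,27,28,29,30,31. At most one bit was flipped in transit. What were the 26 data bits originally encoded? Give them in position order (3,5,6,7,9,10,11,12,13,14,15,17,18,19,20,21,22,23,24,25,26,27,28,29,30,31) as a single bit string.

s1: b1⊕b3⊕b5⊕b7⊕b9⊕b11⊕b13⊕b15⊕b17⊕b19⊕b21⊕b23⊕b25⊕b27⊕b29⊕b31 = 1⊕1⊕1⊕0⊕0⊕0⊕0⊕0⊕1⊕1⊕0⊕0⊕0⊕0⊕1⊕0 = 0
s2: b2⊕b3⊕b6⊕b7⊕b10⊕b11⊕b14⊕b15⊕b18⊕b19⊕b22⊕b23⊕b26⊕b27⊕b30⊕b31 = 0⊕1⊕0⊕0⊕1⊕0⊕1⊕0⊕1⊕1⊕1⊕0⊕1⊕0⊕0⊕0 = 1
s4: b4⊕b5⊕b6⊕b7⊕b12⊕b13⊕b14⊕b15⊕b20⊕b21⊕b22⊕b23⊕b28⊕b29⊕b30⊕b31 = 0⊕1⊕0⊕0⊕1⊕0⊕1⊕0⊕1⊕0⊕1⊕0⊕1⊕1⊕0⊕0 = 1
s8: b8⊕b9⊕b10⊕b11⊕b12⊕b13⊕b14⊕b15⊕b24⊕b25⊕b26⊕b27⊕b28⊕b29⊕b30⊕b31 = 1⊕0⊕1⊕0⊕1⊕0⊕1⊕0⊕0⊕0⊕1⊕0⊕1⊕1⊕0⊕0 = 1
s16: b16⊕b17⊕b18⊕b19⊕b20⊕b21⊕b22⊕b23⊕b24⊕b25⊕b26⊕b27⊕b28⊕b29⊕b30⊕b31 = 1⊕1⊕1⊕1⊕1⊕0⊕1⊕0⊕0⊕0⊕1⊕0⊕1⊕1⊕0⊕0 = 1
Syndrome (s16...s1) = 11110 → position 30.
Flip bit 30: corrected codeword = 1010100101010101111101000101110
Data bits at positions 3,5,6,7,9,10,11,12,13,14,15,17,18,19,20,21,22,23,24,25,26,27,28,29,30,31: 11000101010111101000101110

11000101010111101000101110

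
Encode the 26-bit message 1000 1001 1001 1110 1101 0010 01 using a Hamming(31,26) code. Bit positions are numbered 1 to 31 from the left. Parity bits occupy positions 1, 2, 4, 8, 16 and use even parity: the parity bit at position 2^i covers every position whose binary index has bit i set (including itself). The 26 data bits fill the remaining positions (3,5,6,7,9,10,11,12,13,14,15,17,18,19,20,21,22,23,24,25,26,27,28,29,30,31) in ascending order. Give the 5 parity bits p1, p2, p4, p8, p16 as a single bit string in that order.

Place data bits at non-power-of-two positions: b3=1, b5=0, b6=0, b7=0, b9=1, b10=0, b11=0, b12=1, b13=1, b14=0, b15=0, b17=1, b18=1, b19=1, b20=1, b21=0, b22=1, b23=1, b24=0, b25=1, b26=0, b27=0, b28=1, b29=0, b30=0, b31=1.
p1 = XOR of data positions {3,5,7,9,11,13,15,17,19,21,23,25,27,29,31} = 1⊕0⊕0⊕1⊕0⊕1⊕0⊕1⊕1⊕0⊕1⊕1⊕0⊕0⊕1 = 0
p2 = XOR of data positions {3,6,7,10,11,14,15,18,19,22,23,26,27,30,31} = 1⊕0⊕0⊕0⊕0⊕0⊕0⊕1⊕1⊕1⊕1⊕0⊕0⊕0⊕1 = 0
p4 = XOR of data positions {5,6,7,12,13,14,15,20,21,22,23,28,29,30,31} = 0⊕0⊕0⊕1⊕1⊕0⊕0⊕1⊕0⊕1⊕1⊕1⊕0⊕0⊕1 = 1
p8 = XOR of data positions {9,10,11,12,13,14,15,24,25,26,27,28,29,30,31} = 1⊕0⊕0⊕1⊕1⊕0⊕0⊕0⊕1⊕0⊕0⊕1⊕0⊕0⊕1 = 0
p16 = XOR of data positions {17,18,19,20,21,22,23,24,25,26,27,28,29,30,31} = 1⊕1⊕1⊕1⊕0⊕1⊕1⊕0⊕1⊕0⊕0⊕1⊕0⊕0⊕1 = 1
Parity bits p1,p2,p4,p8,p16 = 00101

00101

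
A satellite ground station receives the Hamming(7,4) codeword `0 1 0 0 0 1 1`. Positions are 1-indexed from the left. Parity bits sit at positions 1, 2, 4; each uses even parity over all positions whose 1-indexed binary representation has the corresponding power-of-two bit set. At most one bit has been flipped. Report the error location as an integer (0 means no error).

s1: b1⊕b3⊕b5⊕b7 = 0⊕0⊕0⊕1 = 1
s2: b2⊕b3⊕b6⊕b7 = 1⊕0⊕1⊕1 = 1
s4: b4⊕b5⊕b6⊕b7 = 0⊕0⊕1⊕1 = 0
Syndrome (s4...s1) = 011 → position 3.

3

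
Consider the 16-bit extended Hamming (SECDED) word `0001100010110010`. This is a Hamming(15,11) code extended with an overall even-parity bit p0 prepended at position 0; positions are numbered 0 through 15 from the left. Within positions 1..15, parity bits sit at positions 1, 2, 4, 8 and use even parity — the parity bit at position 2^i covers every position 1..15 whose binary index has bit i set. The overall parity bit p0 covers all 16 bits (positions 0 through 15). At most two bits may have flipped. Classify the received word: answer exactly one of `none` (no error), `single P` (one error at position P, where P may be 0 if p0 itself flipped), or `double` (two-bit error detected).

none

s1: b1⊕b3⊕b5⊕b7⊕b9⊕b11⊕b13⊕b15 = 0⊕1⊕0⊕0⊕0⊕1⊕0⊕0 = 0
s2: b2⊕b3⊕b6⊕b7⊕b10⊕b11⊕b14⊕b15 = 0⊕1⊕0⊕0⊕1⊕1⊕1⊕0 = 0
s4: b4⊕b5⊕b6⊕b7⊕b12⊕b13⊕b14⊕b15 = 1⊕0⊕0⊕0⊕0⊕0⊕1⊕0 = 0
s8: b8⊕b9⊕b10⊕b11⊕b12⊕b13⊕b14⊕b15 = 1⊕0⊕1⊕1⊕0⊕0⊕1⊕0 = 0
Syndrome (s8...s1) = 0000 → position 0 (no error).
Overall parity (XOR of all 16 bits, including p0): 0⊕0⊕0⊕1⊕1⊕0⊕0⊕0⊕1⊕0⊕1⊕1⊕0⊕0⊕1⊕0 = 0
Overall=0, syndrome position=0 → no error.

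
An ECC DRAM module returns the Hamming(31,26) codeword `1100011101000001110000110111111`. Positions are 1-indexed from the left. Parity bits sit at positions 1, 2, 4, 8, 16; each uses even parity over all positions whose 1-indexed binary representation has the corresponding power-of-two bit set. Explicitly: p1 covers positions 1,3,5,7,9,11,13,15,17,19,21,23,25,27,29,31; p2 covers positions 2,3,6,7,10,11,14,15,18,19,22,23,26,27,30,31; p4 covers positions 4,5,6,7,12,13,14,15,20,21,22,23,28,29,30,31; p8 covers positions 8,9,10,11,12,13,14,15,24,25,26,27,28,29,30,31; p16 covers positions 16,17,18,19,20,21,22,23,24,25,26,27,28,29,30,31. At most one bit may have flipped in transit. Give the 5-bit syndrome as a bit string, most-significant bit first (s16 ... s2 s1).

11101

s1: b1⊕b3⊕b5⊕b7⊕b9⊕b11⊕b13⊕b15⊕b17⊕b19⊕b21⊕b23⊕b25⊕b27⊕b29⊕b31 = 1⊕0⊕0⊕1⊕0⊕0⊕0⊕0⊕1⊕0⊕0⊕1⊕0⊕1⊕1⊕1 = 1
s2: b2⊕b3⊕b6⊕b7⊕b10⊕b11⊕b14⊕b15⊕b18⊕b19⊕b22⊕b23⊕b26⊕b27⊕b30⊕b31 = 1⊕0⊕1⊕1⊕1⊕0⊕0⊕0⊕1⊕0⊕0⊕1⊕1⊕1⊕1⊕1 = 0
s4: b4⊕b5⊕b6⊕b7⊕b12⊕b13⊕b14⊕b15⊕b20⊕b21⊕b22⊕b23⊕b28⊕b29⊕b30⊕b31 = 0⊕0⊕1⊕1⊕0⊕0⊕0⊕0⊕0⊕0⊕0⊕1⊕1⊕1⊕1⊕1 = 1
s8: b8⊕b9⊕b10⊕b11⊕b12⊕b13⊕b14⊕b15⊕b24⊕b25⊕b26⊕b27⊕b28⊕b29⊕b30⊕b31 = 1⊕0⊕1⊕0⊕0⊕0⊕0⊕0⊕1⊕0⊕1⊕1⊕1⊕1⊕1⊕1 = 1
s16: b16⊕b17⊕b18⊕b19⊕b20⊕b21⊕b22⊕b23⊕b24⊕b25⊕b26⊕b27⊕b28⊕b29⊕b30⊕b31 = 1⊕1⊕1⊕0⊕0⊕0⊕0⊕1⊕1⊕0⊕1⊕1⊕1⊕1⊕1⊕1 = 1
Syndrome (s16...s1) = 11101 → position 29.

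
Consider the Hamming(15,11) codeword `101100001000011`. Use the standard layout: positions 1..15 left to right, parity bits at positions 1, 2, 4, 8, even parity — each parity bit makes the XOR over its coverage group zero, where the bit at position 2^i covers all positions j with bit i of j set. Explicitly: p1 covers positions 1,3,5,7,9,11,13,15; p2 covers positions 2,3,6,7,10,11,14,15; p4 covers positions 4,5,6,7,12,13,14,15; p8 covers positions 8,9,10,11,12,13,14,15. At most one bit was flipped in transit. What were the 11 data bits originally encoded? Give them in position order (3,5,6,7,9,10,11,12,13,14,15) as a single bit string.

10001000001

s1: b1⊕b3⊕b5⊕b7⊕b9⊕b11⊕b13⊕b15 = 1⊕1⊕0⊕0⊕1⊕0⊕0⊕1 = 0
s2: b2⊕b3⊕b6⊕b7⊕b10⊕b11⊕b14⊕b15 = 0⊕1⊕0⊕0⊕0⊕0⊕1⊕1 = 1
s4: b4⊕b5⊕b6⊕b7⊕b12⊕b13⊕b14⊕b15 = 1⊕0⊕0⊕0⊕0⊕0⊕1⊕1 = 1
s8: b8⊕b9⊕b10⊕b11⊕b12⊕b13⊕b14⊕b15 = 0⊕1⊕0⊕0⊕0⊕0⊕1⊕1 = 1
Syndrome (s8...s1) = 1110 → position 14.
Flip bit 14: corrected codeword = 101100001000001
Data bits at positions 3,5,6,7,9,10,11,12,13,14,15: 10001000001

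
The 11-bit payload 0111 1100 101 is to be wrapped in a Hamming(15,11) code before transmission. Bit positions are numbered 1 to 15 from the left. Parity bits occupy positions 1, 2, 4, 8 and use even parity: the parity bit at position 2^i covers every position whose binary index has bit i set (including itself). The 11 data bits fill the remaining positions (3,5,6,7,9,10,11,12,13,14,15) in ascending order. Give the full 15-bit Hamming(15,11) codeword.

100111101100101

Place data bits at non-power-of-two positions: b3=0, b5=1, b6=1, b7=1, b9=1, b10=1, b11=0, b12=0, b13=1, b14=0, b15=1.
p1 = XOR of data positions {3,5,7,9,11,13,15} = 0⊕1⊕1⊕1⊕0⊕1⊕1 = 1
p2 = XOR of data positions {3,6,7,10,11,14,15} = 0⊕1⊕1⊕1⊕0⊕0⊕1 = 0
p4 = XOR of data positions {5,6,7,12,13,14,15} = 1⊕1⊕1⊕0⊕1⊕0⊕1 = 1
p8 = XOR of data positions {9,10,11,12,13,14,15} = 1⊕1⊕0⊕0⊕1⊕0⊕1 = 0
Codeword b1..b15 = 100111101100101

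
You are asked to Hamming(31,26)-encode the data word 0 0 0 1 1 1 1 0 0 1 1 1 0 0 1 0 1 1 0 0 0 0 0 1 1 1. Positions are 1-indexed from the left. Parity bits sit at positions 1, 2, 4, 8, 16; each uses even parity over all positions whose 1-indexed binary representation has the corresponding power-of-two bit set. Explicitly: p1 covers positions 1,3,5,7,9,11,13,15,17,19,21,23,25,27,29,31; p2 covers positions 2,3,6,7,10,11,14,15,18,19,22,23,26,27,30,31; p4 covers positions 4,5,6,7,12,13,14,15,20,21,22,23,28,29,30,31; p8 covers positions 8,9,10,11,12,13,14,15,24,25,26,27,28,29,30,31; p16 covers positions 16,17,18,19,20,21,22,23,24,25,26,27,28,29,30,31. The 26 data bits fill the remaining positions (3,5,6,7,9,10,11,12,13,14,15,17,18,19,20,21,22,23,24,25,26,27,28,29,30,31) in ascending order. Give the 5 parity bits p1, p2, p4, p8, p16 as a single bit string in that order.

01101

Place data bits at non-power-of-two positions: b3=0, b5=0, b6=0, b7=1, b9=1, b10=1, b11=1, b12=0, b13=0, b14=1, b15=1, b17=1, b18=0, b19=0, b20=1, b21=0, b22=1, b23=1, b24=0, b25=0, b26=0, b27=0, b28=0, b29=1, b30=1, b31=1.
p1 = XOR of data positions {3,5,7,9,11,13,15,17,19,21,23,25,27,29,31} = 0⊕0⊕1⊕1⊕1⊕0⊕1⊕1⊕0⊕0⊕1⊕0⊕0⊕1⊕1 = 0
p2 = XOR of data positions {3,6,7,10,11,14,15,18,19,22,23,26,27,30,31} = 0⊕0⊕1⊕1⊕1⊕1⊕1⊕0⊕0⊕1⊕1⊕0⊕0⊕1⊕1 = 1
p4 = XOR of data positions {5,6,7,12,13,14,15,20,21,22,23,28,29,30,31} = 0⊕0⊕1⊕0⊕0⊕1⊕1⊕1⊕0⊕1⊕1⊕0⊕1⊕1⊕1 = 1
p8 = XOR of data positions {9,10,11,12,13,14,15,24,25,26,27,28,29,30,31} = 1⊕1⊕1⊕0⊕0⊕1⊕1⊕0⊕0⊕0⊕0⊕0⊕1⊕1⊕1 = 0
p16 = XOR of data positions {17,18,19,20,21,22,23,24,25,26,27,28,29,30,31} = 1⊕0⊕0⊕1⊕0⊕1⊕1⊕0⊕0⊕0⊕0⊕0⊕1⊕1⊕1 = 1
Parity bits p1,p2,p4,p8,p16 = 01101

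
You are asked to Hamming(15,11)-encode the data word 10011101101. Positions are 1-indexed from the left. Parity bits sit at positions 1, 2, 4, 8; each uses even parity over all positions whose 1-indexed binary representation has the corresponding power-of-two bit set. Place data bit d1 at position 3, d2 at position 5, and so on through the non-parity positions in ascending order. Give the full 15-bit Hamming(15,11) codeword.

101000111101101

Place data bits at non-power-of-two positions: b3=1, b5=0, b6=0, b7=1, b9=1, b10=1, b11=0, b12=1, b13=1, b14=0, b15=1.
p1 = XOR of data positions {3,5,7,9,11,13,15} = 1⊕0⊕1⊕1⊕0⊕1⊕1 = 1
p2 = XOR of data positions {3,6,7,10,11,14,15} = 1⊕0⊕1⊕1⊕0⊕0⊕1 = 0
p4 = XOR of data positions {5,6,7,12,13,14,15} = 0⊕0⊕1⊕1⊕1⊕0⊕1 = 0
p8 = XOR of data positions {9,10,11,12,13,14,15} = 1⊕1⊕0⊕1⊕1⊕0⊕1 = 1
Codeword b1..b15 = 101000111101101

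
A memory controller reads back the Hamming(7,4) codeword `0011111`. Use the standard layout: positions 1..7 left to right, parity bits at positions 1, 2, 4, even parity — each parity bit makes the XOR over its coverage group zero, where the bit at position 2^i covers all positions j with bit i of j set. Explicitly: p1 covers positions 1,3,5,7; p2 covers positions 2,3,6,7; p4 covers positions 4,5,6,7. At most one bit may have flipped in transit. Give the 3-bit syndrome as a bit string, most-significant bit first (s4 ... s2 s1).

s1: b1⊕b3⊕b5⊕b7 = 0⊕1⊕1⊕1 = 1
s2: b2⊕b3⊕b6⊕b7 = 0⊕1⊕1⊕1 = 1
s4: b4⊕b5⊕b6⊕b7 = 1⊕1⊕1⊕1 = 0
Syndrome (s4...s1) = 011 → position 3.

011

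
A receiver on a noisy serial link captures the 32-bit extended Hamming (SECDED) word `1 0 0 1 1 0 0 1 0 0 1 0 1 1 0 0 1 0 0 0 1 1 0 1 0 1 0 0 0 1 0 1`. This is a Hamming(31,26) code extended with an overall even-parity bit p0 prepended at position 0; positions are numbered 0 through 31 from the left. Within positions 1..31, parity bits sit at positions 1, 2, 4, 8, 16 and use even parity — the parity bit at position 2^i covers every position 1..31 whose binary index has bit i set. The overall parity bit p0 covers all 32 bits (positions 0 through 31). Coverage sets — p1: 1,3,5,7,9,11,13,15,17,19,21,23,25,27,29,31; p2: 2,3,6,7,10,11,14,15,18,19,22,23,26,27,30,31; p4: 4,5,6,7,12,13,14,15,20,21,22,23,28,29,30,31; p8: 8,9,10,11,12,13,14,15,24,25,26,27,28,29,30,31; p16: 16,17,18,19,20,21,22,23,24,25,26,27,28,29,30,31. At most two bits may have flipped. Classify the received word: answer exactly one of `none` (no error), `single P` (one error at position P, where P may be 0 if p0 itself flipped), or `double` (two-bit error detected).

s1: b1⊕b3⊕b5⊕b7⊕b9⊕b11⊕b13⊕b15⊕b17⊕b19⊕b21⊕b23⊕b25⊕b27⊕b29⊕b31 = 0⊕1⊕0⊕1⊕0⊕0⊕1⊕0⊕0⊕0⊕1⊕1⊕1⊕0⊕1⊕1 = 0
s2: b2⊕b3⊕b6⊕b7⊕b10⊕b11⊕b14⊕b15⊕b18⊕b19⊕b22⊕b23⊕b26⊕b27⊕b30⊕b31 = 0⊕1⊕0⊕1⊕1⊕0⊕0⊕0⊕0⊕0⊕0⊕1⊕0⊕0⊕0⊕1 = 1
s4: b4⊕b5⊕b6⊕b7⊕b12⊕b13⊕b14⊕b15⊕b20⊕b21⊕b22⊕b23⊕b28⊕b29⊕b30⊕b31 = 1⊕0⊕0⊕1⊕1⊕1⊕0⊕0⊕1⊕1⊕0⊕1⊕0⊕1⊕0⊕1 = 1
s8: b8⊕b9⊕b10⊕b11⊕b12⊕b13⊕b14⊕b15⊕b24⊕b25⊕b26⊕b27⊕b28⊕b29⊕b30⊕b31 = 0⊕0⊕1⊕0⊕1⊕1⊕0⊕0⊕0⊕1⊕0⊕0⊕0⊕1⊕0⊕1 = 0
s16: b16⊕b17⊕b18⊕b19⊕b20⊕b21⊕b22⊕b23⊕b24⊕b25⊕b26⊕b27⊕b28⊕b29⊕b30⊕b31 = 1⊕0⊕0⊕0⊕1⊕1⊕0⊕1⊕0⊕1⊕0⊕0⊕0⊕1⊕0⊕1 = 1
Syndrome (s16...s1) = 10110 → position 22.
Overall parity (XOR of all 32 bits, including p0): 1⊕0⊕0⊕1⊕1⊕0⊕0⊕1⊕0⊕0⊕1⊕0⊕1⊕1⊕0⊕0⊕1⊕0⊕0⊕0⊕1⊕1⊕0⊕1⊕0⊕1⊕0⊕0⊕0⊕1⊕0⊕1 = 0
Overall=0, syndrome position=22 → double-bit error detected (uncorrectable).

double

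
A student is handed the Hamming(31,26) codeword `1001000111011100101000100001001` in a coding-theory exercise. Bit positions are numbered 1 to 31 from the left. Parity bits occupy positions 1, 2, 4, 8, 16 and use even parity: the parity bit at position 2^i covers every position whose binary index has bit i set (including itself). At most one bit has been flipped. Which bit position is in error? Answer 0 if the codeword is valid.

s1: b1⊕b3⊕b5⊕b7⊕b9⊕b11⊕b13⊕b15⊕b17⊕b19⊕b21⊕b23⊕b25⊕b27⊕b29⊕b31 = 1⊕0⊕0⊕0⊕1⊕0⊕1⊕0⊕1⊕1⊕0⊕1⊕0⊕0⊕0⊕1 = 1
s2: b2⊕b3⊕b6⊕b7⊕b10⊕b11⊕b14⊕b15⊕b18⊕b19⊕b22⊕b23⊕b26⊕b27⊕b30⊕b31 = 0⊕0⊕0⊕0⊕1⊕0⊕1⊕0⊕0⊕1⊕0⊕1⊕0⊕0⊕0⊕1 = 1
s4: b4⊕b5⊕b6⊕b7⊕b12⊕b13⊕b14⊕b15⊕b20⊕b21⊕b22⊕b23⊕b28⊕b29⊕b30⊕b31 = 1⊕0⊕0⊕0⊕1⊕1⊕1⊕0⊕0⊕0⊕0⊕1⊕1⊕0⊕0⊕1 = 1
s8: b8⊕b9⊕b10⊕b11⊕b12⊕b13⊕b14⊕b15⊕b24⊕b25⊕b26⊕b27⊕b28⊕b29⊕b30⊕b31 = 1⊕1⊕1⊕0⊕1⊕1⊕1⊕0⊕0⊕0⊕0⊕0⊕1⊕0⊕0⊕1 = 0
s16: b16⊕b17⊕b18⊕b19⊕b20⊕b21⊕b22⊕b23⊕b24⊕b25⊕b26⊕b27⊕b28⊕b29⊕b30⊕b31 = 0⊕1⊕0⊕1⊕0⊕0⊕0⊕1⊕0⊕0⊕0⊕0⊕1⊕0⊕0⊕1 = 1
Syndrome (s16...s1) = 10111 → position 23.

23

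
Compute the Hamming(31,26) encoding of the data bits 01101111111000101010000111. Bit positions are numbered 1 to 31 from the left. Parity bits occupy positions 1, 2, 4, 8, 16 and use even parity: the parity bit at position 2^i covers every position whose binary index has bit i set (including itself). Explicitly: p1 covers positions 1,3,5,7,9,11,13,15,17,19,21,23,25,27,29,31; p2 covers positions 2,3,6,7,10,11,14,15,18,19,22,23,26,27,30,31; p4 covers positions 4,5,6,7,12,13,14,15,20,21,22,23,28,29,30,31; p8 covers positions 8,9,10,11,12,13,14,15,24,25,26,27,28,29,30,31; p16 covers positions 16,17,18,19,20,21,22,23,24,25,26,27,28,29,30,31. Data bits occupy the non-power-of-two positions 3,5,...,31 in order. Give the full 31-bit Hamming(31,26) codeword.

1001110111111110000101010000111

Place data bits at non-power-of-two positions: b3=0, b5=1, b6=1, b7=0, b9=1, b10=1, b11=1, b12=1, b13=1, b14=1, b15=1, b17=0, b18=0, b19=0, b20=1, b21=0, b22=1, b23=0, b24=1, b25=0, b26=0, b27=0, b28=0, b29=1, b30=1, b31=1.
p1 = XOR of data positions {3,5,7,9,11,13,15,17,19,21,23,25,27,29,31} = 0⊕1⊕0⊕1⊕1⊕1⊕1⊕0⊕0⊕0⊕0⊕0⊕0⊕1⊕1 = 1
p2 = XOR of data positions {3,6,7,10,11,14,15,18,19,22,23,26,27,30,31} = 0⊕1⊕0⊕1⊕1⊕1⊕1⊕0⊕0⊕1⊕0⊕0⊕0⊕1⊕1 = 0
p4 = XOR of data positions {5,6,7,12,13,14,15,20,21,22,23,28,29,30,31} = 1⊕1⊕0⊕1⊕1⊕1⊕1⊕1⊕0⊕1⊕0⊕0⊕1⊕1⊕1 = 1
p8 = XOR of data positions {9,10,11,12,13,14,15,24,25,26,27,28,29,30,31} = 1⊕1⊕1⊕1⊕1⊕1⊕1⊕1⊕0⊕0⊕0⊕0⊕1⊕1⊕1 = 1
p16 = XOR of data positions {17,18,19,20,21,22,23,24,25,26,27,28,29,30,31} = 0⊕0⊕0⊕1⊕0⊕1⊕0⊕1⊕0⊕0⊕0⊕0⊕1⊕1⊕1 = 0
Codeword b1..b31 = 1001110111111110000101010000111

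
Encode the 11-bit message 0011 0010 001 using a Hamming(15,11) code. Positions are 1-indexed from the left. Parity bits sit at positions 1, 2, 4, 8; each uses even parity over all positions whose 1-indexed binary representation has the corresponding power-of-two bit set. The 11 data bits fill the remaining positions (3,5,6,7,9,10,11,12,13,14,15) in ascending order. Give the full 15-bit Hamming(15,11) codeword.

100101100010001

Place data bits at non-power-of-two positions: b3=0, b5=0, b6=1, b7=1, b9=0, b10=0, b11=1, b12=0, b13=0, b14=0, b15=1.
p1 = XOR of data positions {3,5,7,9,11,13,15} = 0⊕0⊕1⊕0⊕1⊕0⊕1 = 1
p2 = XOR of data positions {3,6,7,10,11,14,15} = 0⊕1⊕1⊕0⊕1⊕0⊕1 = 0
p4 = XOR of data positions {5,6,7,12,13,14,15} = 0⊕1⊕1⊕0⊕0⊕0⊕1 = 1
p8 = XOR of data positions {9,10,11,12,13,14,15} = 0⊕0⊕1⊕0⊕0⊕0⊕1 = 0
Codeword b1..b15 = 100101100010001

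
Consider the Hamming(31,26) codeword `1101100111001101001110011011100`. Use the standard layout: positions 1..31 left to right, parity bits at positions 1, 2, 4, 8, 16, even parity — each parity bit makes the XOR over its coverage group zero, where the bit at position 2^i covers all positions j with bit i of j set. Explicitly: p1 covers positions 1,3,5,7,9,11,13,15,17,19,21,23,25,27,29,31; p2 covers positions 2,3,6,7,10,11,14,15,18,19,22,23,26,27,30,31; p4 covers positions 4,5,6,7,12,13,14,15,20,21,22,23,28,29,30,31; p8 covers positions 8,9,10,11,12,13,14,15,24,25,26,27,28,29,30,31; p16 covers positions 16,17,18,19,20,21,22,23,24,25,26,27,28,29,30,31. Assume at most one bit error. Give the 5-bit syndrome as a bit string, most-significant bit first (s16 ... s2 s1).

s1: b1⊕b3⊕b5⊕b7⊕b9⊕b11⊕b13⊕b15⊕b17⊕b19⊕b21⊕b23⊕b25⊕b27⊕b29⊕b31 = 1⊕0⊕1⊕0⊕1⊕0⊕1⊕0⊕0⊕1⊕1⊕0⊕1⊕1⊕1⊕0 = 1
s2: b2⊕b3⊕b6⊕b7⊕b10⊕b11⊕b14⊕b15⊕b18⊕b19⊕b22⊕b23⊕b26⊕b27⊕b30⊕b31 = 1⊕0⊕0⊕0⊕1⊕0⊕1⊕0⊕0⊕1⊕0⊕0⊕0⊕1⊕0⊕0 = 1
s4: b4⊕b5⊕b6⊕b7⊕b12⊕b13⊕b14⊕b15⊕b20⊕b21⊕b22⊕b23⊕b28⊕b29⊕b30⊕b31 = 1⊕1⊕0⊕0⊕0⊕1⊕1⊕0⊕1⊕1⊕0⊕0⊕1⊕1⊕0⊕0 = 0
s8: b8⊕b9⊕b10⊕b11⊕b12⊕b13⊕b14⊕b15⊕b24⊕b25⊕b26⊕b27⊕b28⊕b29⊕b30⊕b31 = 1⊕1⊕1⊕0⊕0⊕1⊕1⊕0⊕1⊕1⊕0⊕1⊕1⊕1⊕0⊕0 = 0
s16: b16⊕b17⊕b18⊕b19⊕b20⊕b21⊕b22⊕b23⊕b24⊕b25⊕b26⊕b27⊕b28⊕b29⊕b30⊕b31 = 1⊕0⊕0⊕1⊕1⊕1⊕0⊕0⊕1⊕1⊕0⊕1⊕1⊕1⊕0⊕0 = 1
Syndrome (s16...s1) = 10011 → position 19.

10011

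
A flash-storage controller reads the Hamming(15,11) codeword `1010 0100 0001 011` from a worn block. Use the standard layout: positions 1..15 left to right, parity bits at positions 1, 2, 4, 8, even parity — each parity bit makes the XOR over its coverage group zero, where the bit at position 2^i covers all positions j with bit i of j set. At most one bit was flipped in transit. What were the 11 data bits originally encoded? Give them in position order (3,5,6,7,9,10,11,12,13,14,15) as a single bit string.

10101001011

s1: b1⊕b3⊕b5⊕b7⊕b9⊕b11⊕b13⊕b15 = 1⊕1⊕0⊕0⊕0⊕0⊕0⊕1 = 1
s2: b2⊕b3⊕b6⊕b7⊕b10⊕b11⊕b14⊕b15 = 0⊕1⊕1⊕0⊕0⊕0⊕1⊕1 = 0
s4: b4⊕b5⊕b6⊕b7⊕b12⊕b13⊕b14⊕b15 = 0⊕0⊕1⊕0⊕1⊕0⊕1⊕1 = 0
s8: b8⊕b9⊕b10⊕b11⊕b12⊕b13⊕b14⊕b15 = 0⊕0⊕0⊕0⊕1⊕0⊕1⊕1 = 1
Syndrome (s8...s1) = 1001 → position 9.
Flip bit 9: corrected codeword = 101001001001011
Data bits at positions 3,5,6,7,9,10,11,12,13,14,15: 10101001011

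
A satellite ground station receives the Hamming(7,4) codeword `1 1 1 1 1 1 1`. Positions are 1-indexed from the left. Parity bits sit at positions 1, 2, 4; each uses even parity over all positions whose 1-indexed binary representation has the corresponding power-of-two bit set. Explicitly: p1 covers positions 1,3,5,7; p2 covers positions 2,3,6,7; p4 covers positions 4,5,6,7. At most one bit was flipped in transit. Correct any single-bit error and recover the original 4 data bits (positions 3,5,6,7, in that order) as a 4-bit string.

s1: b1⊕b3⊕b5⊕b7 = 1⊕1⊕1⊕1 = 0
s2: b2⊕b3⊕b6⊕b7 = 1⊕1⊕1⊕1 = 0
s4: b4⊕b5⊕b6⊕b7 = 1⊕1⊕1⊕1 = 0
Syndrome (s4...s1) = 000 → position 0 (no error).
No correction needed.
Data bits at positions 3,5,6,7: 1111

1111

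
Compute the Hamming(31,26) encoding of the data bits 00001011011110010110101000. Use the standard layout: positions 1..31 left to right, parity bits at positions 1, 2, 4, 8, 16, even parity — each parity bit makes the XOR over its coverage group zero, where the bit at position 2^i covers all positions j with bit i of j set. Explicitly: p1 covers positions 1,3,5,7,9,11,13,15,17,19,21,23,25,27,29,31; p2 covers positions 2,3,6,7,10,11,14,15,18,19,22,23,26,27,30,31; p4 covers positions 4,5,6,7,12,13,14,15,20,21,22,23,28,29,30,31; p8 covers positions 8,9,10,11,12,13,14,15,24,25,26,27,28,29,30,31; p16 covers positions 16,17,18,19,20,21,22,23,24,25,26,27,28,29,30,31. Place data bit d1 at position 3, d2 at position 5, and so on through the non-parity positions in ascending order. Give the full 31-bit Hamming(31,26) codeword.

0000000010110111110010110101000

Place data bits at non-power-of-two positions: b3=0, b5=0, b6=0, b7=0, b9=1, b10=0, b11=1, b12=1, b13=0, b14=1, b15=1, b17=1, b18=1, b19=0, b20=0, b21=1, b22=0, b23=1, b24=1, b25=0, b26=1, b27=0, b28=1, b29=0, b30=0, b31=0.
p1 = XOR of data positions {3,5,7,9,11,13,15,17,19,21,23,25,27,29,31} = 0⊕0⊕0⊕1⊕1⊕0⊕1⊕1⊕0⊕1⊕1⊕0⊕0⊕0⊕0 = 0
p2 = XOR of data positions {3,6,7,10,11,14,15,18,19,22,23,26,27,30,31} = 0⊕0⊕0⊕0⊕1⊕1⊕1⊕1⊕0⊕0⊕1⊕1⊕0⊕0⊕0 = 0
p4 = XOR of data positions {5,6,7,12,13,14,15,20,21,22,23,28,29,30,31} = 0⊕0⊕0⊕1⊕0⊕1⊕1⊕0⊕1⊕0⊕1⊕1⊕0⊕0⊕0 = 0
p8 = XOR of data positions {9,10,11,12,13,14,15,24,25,26,27,28,29,30,31} = 1⊕0⊕1⊕1⊕0⊕1⊕1⊕1⊕0⊕1⊕0⊕1⊕0⊕0⊕0 = 0
p16 = XOR of data positions {17,18,19,20,21,22,23,24,25,26,27,28,29,30,31} = 1⊕1⊕0⊕0⊕1⊕0⊕1⊕1⊕0⊕1⊕0⊕1⊕0⊕0⊕0 = 1
Codeword b1..b31 = 0000000010110111110010110101000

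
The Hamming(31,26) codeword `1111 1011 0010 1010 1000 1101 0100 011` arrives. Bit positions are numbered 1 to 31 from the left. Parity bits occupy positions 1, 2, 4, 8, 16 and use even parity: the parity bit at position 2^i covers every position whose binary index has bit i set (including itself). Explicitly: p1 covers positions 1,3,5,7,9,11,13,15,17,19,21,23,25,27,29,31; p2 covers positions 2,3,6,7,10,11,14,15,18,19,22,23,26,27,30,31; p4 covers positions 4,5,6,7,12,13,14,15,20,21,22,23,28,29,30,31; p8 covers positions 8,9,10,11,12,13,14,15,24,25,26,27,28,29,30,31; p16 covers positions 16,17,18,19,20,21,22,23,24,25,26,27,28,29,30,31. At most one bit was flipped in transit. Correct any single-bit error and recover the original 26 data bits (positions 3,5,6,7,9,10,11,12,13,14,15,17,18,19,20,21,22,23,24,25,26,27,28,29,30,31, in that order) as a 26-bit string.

11010010101100010010100011

s1: b1⊕b3⊕b5⊕b7⊕b9⊕b11⊕b13⊕b15⊕b17⊕b19⊕b21⊕b23⊕b25⊕b27⊕b29⊕b31 = 1⊕1⊕1⊕1⊕0⊕1⊕1⊕1⊕1⊕0⊕1⊕0⊕0⊕0⊕0⊕1 = 0
s2: b2⊕b3⊕b6⊕b7⊕b10⊕b11⊕b14⊕b15⊕b18⊕b19⊕b22⊕b23⊕b26⊕b27⊕b30⊕b31 = 1⊕1⊕0⊕1⊕0⊕1⊕0⊕1⊕0⊕0⊕1⊕0⊕1⊕0⊕1⊕1 = 1
s4: b4⊕b5⊕b6⊕b7⊕b12⊕b13⊕b14⊕b15⊕b20⊕b21⊕b22⊕b23⊕b28⊕b29⊕b30⊕b31 = 1⊕1⊕0⊕1⊕0⊕1⊕0⊕1⊕0⊕1⊕1⊕0⊕0⊕0⊕1⊕1 = 1
s8: b8⊕b9⊕b10⊕b11⊕b12⊕b13⊕b14⊕b15⊕b24⊕b25⊕b26⊕b27⊕b28⊕b29⊕b30⊕b31 = 1⊕0⊕0⊕1⊕0⊕1⊕0⊕1⊕1⊕0⊕1⊕0⊕0⊕0⊕1⊕1 = 0
s16: b16⊕b17⊕b18⊕b19⊕b20⊕b21⊕b22⊕b23⊕b24⊕b25⊕b26⊕b27⊕b28⊕b29⊕b30⊕b31 = 0⊕1⊕0⊕0⊕0⊕1⊕1⊕0⊕1⊕0⊕1⊕0⊕0⊕0⊕1⊕1 = 1
Syndrome (s16...s1) = 10110 → position 22.
Flip bit 22: corrected codeword = 1111101100101010100010010100011
Data bits at positions 3,5,6,7,9,10,11,12,13,14,15,17,18,19,20,21,22,23,24,25,26,27,28,29,30,31: 11010010101100010010100011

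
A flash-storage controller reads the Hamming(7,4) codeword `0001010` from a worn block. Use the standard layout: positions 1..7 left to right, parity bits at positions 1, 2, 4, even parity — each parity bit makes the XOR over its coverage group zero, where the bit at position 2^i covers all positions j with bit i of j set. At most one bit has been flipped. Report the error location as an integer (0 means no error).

s1: b1⊕b3⊕b5⊕b7 = 0⊕0⊕0⊕0 = 0
s2: b2⊕b3⊕b6⊕b7 = 0⊕0⊕1⊕0 = 1
s4: b4⊕b5⊕b6⊕b7 = 1⊕0⊕1⊕0 = 0
Syndrome (s4...s1) = 010 → position 2.

2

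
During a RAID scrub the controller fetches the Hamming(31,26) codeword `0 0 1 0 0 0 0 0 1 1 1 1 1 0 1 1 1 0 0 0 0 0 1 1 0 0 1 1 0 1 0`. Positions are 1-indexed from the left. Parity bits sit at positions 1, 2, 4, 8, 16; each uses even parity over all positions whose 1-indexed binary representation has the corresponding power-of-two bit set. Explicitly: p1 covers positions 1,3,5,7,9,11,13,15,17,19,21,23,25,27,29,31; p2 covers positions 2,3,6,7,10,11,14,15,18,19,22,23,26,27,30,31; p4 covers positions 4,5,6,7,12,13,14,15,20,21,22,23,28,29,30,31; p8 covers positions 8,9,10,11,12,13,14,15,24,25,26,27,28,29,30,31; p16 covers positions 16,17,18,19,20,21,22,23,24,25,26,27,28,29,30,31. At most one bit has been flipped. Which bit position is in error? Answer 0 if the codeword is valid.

s1: b1⊕b3⊕b5⊕b7⊕b9⊕b11⊕b13⊕b15⊕b17⊕b19⊕b21⊕b23⊕b25⊕b27⊕b29⊕b31 = 0⊕1⊕0⊕0⊕1⊕1⊕1⊕1⊕1⊕0⊕0⊕1⊕0⊕1⊕0⊕0 = 0
s2: b2⊕b3⊕b6⊕b7⊕b10⊕b11⊕b14⊕b15⊕b18⊕b19⊕b22⊕b23⊕b26⊕b27⊕b30⊕b31 = 0⊕1⊕0⊕0⊕1⊕1⊕0⊕1⊕0⊕0⊕0⊕1⊕0⊕1⊕1⊕0 = 1
s4: b4⊕b5⊕b6⊕b7⊕b12⊕b13⊕b14⊕b15⊕b20⊕b21⊕b22⊕b23⊕b28⊕b29⊕b30⊕b31 = 0⊕0⊕0⊕0⊕1⊕1⊕0⊕1⊕0⊕0⊕0⊕1⊕1⊕0⊕1⊕0 = 0
s8: b8⊕b9⊕b10⊕b11⊕b12⊕b13⊕b14⊕b15⊕b24⊕b25⊕b26⊕b27⊕b28⊕b29⊕b30⊕b31 = 0⊕1⊕1⊕1⊕1⊕1⊕0⊕1⊕1⊕0⊕0⊕1⊕1⊕0⊕1⊕0 = 0
s16: b16⊕b17⊕b18⊕b19⊕b20⊕b21⊕b22⊕b23⊕b24⊕b25⊕b26⊕b27⊕b28⊕b29⊕b30⊕b31 = 1⊕1⊕0⊕0⊕0⊕0⊕0⊕1⊕1⊕0⊕0⊕1⊕1⊕0⊕1⊕0 = 1
Syndrome (s16...s1) = 10010 → position 18.

18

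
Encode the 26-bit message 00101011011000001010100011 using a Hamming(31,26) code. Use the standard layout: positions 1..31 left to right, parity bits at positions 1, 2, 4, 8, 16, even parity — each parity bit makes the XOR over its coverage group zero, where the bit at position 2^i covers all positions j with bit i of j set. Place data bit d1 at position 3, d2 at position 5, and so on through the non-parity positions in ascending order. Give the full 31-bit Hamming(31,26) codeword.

Place data bits at non-power-of-two positions: b3=0, b5=0, b6=1, b7=0, b9=1, b10=0, b11=1, b12=1, b13=0, b14=1, b15=1, b17=0, b18=0, b19=0, b20=0, b21=0, b22=1, b23=0, b24=1, b25=0, b26=1, b27=0, b28=0, b29=0, b30=1, b31=1.
p1 = XOR of data positions {3,5,7,9,11,13,15,17,19,21,23,25,27,29,31} = 0⊕0⊕0⊕1⊕1⊕0⊕1⊕0⊕0⊕0⊕0⊕0⊕0⊕0⊕1 = 0
p2 = XOR of data positions {3,6,7,10,11,14,15,18,19,22,23,26,27,30,31} = 0⊕1⊕0⊕0⊕1⊕1⊕1⊕0⊕0⊕1⊕0⊕1⊕0⊕1⊕1 = 0
p4 = XOR of data positions {5,6,7,12,13,14,15,20,21,22,23,28,29,30,31} = 0⊕1⊕0⊕1⊕0⊕1⊕1⊕0⊕0⊕1⊕0⊕0⊕0⊕1⊕1 = 1
p8 = XOR of data positions {9,10,11,12,13,14,15,24,25,26,27,28,29,30,31} = 1⊕0⊕1⊕1⊕0⊕1⊕1⊕1⊕0⊕1⊕0⊕0⊕0⊕1⊕1 = 1
p16 = XOR of data positions {17,18,19,20,21,22,23,24,25,26,27,28,29,30,31} = 0⊕0⊕0⊕0⊕0⊕1⊕0⊕1⊕0⊕1⊕0⊕0⊕0⊕1⊕1 = 1
Codeword b1..b31 = 0001010110110111000001010100011

0001010110110111000001010100011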